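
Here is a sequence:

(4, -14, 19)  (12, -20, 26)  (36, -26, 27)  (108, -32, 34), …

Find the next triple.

First entry — ×3 each step: 4, 12, 36, 108 → 324.
For the second entry, −6 each step: -14, -20, -26, -32 → -38.
Third entry: 19, 26, 27, 34 → 35 (alternating steps +7, +1, +7, +1, …).
Combining the parts gives (324, -38, 35).

(324, -38, 35)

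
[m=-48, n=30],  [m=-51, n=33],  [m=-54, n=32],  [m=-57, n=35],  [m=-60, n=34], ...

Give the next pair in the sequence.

[m=-63, n=37]

For the m, −3 each step: -48, -51, -54, -57, -60 → -63.
N: 30, 33, 32, 35, 34 → 37 (alternating steps +3, −1, +3, −1, …).
Combining the parts gives [m=-63, n=37].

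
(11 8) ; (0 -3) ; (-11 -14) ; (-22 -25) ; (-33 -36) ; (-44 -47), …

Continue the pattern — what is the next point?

(-55 -58)

First coordinate: −11 each step, so 11, 0, -11, -22, -33, -44 → -55.
Second coordinate goes 8, -3, -14, -25, -36, -47 → -58 (always 3 less than the first coordinate).
Combining the parts gives (-55 -58).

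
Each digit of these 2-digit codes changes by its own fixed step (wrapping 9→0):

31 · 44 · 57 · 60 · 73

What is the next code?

First digit goes 3, 4, 5, 6, 7 → 8 (+1 each step, mod 10).
Second digit: +3 each step, mod 10; 1, 4, 7, 0, 3 → 6.
Combining the parts gives 86.

86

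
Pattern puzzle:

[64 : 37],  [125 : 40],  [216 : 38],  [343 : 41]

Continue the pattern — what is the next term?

For the first slot, perfect cubes: 4³, 5³, 6³, …: 64, 125, 216, 343 → 512.
Second slot: 37, 40, 38, 41 → 39 (alternating steps +3, −2, +3, −2, …).
So the next term is [512 : 39].

[512 : 39]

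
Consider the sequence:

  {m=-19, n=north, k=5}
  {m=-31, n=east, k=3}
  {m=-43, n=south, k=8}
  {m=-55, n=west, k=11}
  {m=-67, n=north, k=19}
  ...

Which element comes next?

{m=-79, n=east, k=30}

For the m, −12 each step: -19, -31, -43, -55, -67 → -79.
N goes north, east, south, west, north → east (repeats north → east → south → west).
K: each term is the sum of the two before it; 5, 3, 8, 11, 19 → 30.
Combining the parts gives {m=-79, n=east, k=30}.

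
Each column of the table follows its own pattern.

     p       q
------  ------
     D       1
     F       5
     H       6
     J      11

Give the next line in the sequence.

For the column p, letters move forward 2 places in the alphabet: D, F, H, J → L.
Column q: each term is the sum of the two before it, so 1, 5, 6, 11 → 17.
So the next line is L  17.

L  17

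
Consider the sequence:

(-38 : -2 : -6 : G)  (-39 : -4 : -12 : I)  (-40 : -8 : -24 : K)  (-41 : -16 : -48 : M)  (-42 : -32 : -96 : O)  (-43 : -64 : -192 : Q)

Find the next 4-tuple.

First slot: −1 each step; -38, -39, -40, -41, -42, -43 → -44.
For the second slot, ×2 each step: -2, -4, -8, -16, -32, -64 → -128.
For the third slot, always 3 × the second slot: -6, -12, -24, -48, -96, -192 → -384.
Letter: letters move forward 2 places in the alphabet; G, I, K, M, O, Q → S.
Combining the parts gives (-44 : -128 : -384 : S).

(-44 : -128 : -384 : S)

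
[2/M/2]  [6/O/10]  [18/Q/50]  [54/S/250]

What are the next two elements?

[162/U/1250], [486/W/6250]

For the first value, ×3 each step: 2, 6, 18, 54 → 162 → 486.
Letter — letters move forward 2 places in the alphabet: M, O, Q, S → U → W.
Third value: ×5 each step, so 2, 10, 50, 250 → 1250 → 6250.
So the next two elements are [162/U/1250] and [486/W/6250].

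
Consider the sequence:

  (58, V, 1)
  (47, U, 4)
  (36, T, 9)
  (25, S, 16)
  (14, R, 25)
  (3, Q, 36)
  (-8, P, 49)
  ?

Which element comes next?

First part: 58, 47, 36, 25, 14, 3, -8 → -19 (−11 each step).
Letter: V, U, T, S, R, Q, P → O (letters move back 1 place in the alphabet).
Third part — perfect squares: 1², 2², 3², …: 1, 4, 9, 16, 25, 36, 49 → 64.
Putting it together: (-19, O, 64).

(-19, O, 64)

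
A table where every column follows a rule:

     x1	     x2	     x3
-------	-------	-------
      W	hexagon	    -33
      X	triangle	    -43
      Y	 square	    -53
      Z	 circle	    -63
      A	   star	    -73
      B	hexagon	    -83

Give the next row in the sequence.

C  triangle  -93

Column x1 — letters move forward 1 place in the alphabet, wrapping Z→A: W, X, Y, Z, A, B → C.
For the column x2, repeats hexagon → triangle → square → circle → star: hexagon, triangle, square, circle, star, hexagon → triangle.
For the column x3, −10 each step: -33, -43, -53, -63, -73, -83 → -93.
Putting it together: C  triangle  -93.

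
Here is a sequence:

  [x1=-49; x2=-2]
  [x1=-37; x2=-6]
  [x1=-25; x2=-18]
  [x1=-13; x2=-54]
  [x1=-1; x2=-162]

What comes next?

[x1=11; x2=-486]

X1: -49, -37, -25, -13, -1 → 11 (+12 each step).
For the x2, ×3 each step: -2, -6, -18, -54, -162 → -486.
Putting it together: [x1=11; x2=-486].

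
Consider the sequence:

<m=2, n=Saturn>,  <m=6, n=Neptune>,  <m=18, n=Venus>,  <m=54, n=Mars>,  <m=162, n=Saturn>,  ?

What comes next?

<m=486, n=Neptune>

M goes 2, 6, 18, 54, 162 → 486 (×3 each step).
N: repeats Saturn → Neptune → Venus → Mars; Saturn, Neptune, Venus, Mars, Saturn → Neptune.
So the next term is <m=486, n=Neptune>.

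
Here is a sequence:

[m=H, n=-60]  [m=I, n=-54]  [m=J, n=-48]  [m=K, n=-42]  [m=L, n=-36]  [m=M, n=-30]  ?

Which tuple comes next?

[m=N, n=-24]

M: letters move forward 1 place in the alphabet; H, I, J, K, L, M → N.
N: -60, -54, -48, -42, -36, -30 → -24 (+6 each step).
So the next tuple is [m=N, n=-24].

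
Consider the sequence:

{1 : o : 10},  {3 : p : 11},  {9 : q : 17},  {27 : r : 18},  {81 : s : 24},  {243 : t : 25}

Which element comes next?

{729 : u : 31}

For the first entry, ×3 each step: 1, 3, 9, 27, 81, 243 → 729.
Letter goes o, p, q, r, s, t → u (letters move forward 1 place in the alphabet).
Third entry: alternating steps +1, +6, +1, +6, …; 10, 11, 17, 18, 24, 25 → 31.
Combining the parts gives {729 : u : 31}.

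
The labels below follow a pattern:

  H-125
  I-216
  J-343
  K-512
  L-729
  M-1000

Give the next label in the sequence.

N-1331

Letter goes H, I, J, K, L, M → N (letters move forward 1 place in the alphabet).
Second component: 125, 216, 343, 512, 729, 1000 → 1331 (perfect cubes: 5³, 6³, 7³, …).
Combining the parts gives N-1331.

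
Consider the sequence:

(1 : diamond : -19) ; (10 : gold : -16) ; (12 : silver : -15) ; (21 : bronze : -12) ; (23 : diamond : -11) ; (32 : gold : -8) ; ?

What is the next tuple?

(34 : silver : -7)

First value — alternating steps +9, +2, +9, +2, …: 1, 10, 12, 21, 23, 32 → 34.
Rank: diamond, gold, silver, bronze, diamond, gold → silver (repeats diamond → gold → silver → bronze).
Third value: -19, -16, -15, -12, -11, -8 → -7 (alternating steps +3, +1, +3, +1, …).
Putting it together: (34 : silver : -7).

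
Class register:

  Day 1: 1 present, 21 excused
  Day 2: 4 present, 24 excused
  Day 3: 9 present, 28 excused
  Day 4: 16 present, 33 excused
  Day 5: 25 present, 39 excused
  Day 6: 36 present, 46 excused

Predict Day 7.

49 present, 54 excused

Present: 1, 4, 9, 16, 25, 36 → 49 (perfect squares: 1², 2², 3², …).
Excused — differences are 3, 4, 5, … (increasing by 1 each time): 21, 24, 28, 33, 39, 46 → 54.
So the next line is 49 present, 54 excused.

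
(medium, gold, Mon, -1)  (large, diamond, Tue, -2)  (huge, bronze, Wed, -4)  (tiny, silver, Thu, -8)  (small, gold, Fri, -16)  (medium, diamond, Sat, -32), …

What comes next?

For the size, repeats medium → large → huge → tiny → small: medium, large, huge, tiny, small, medium → large.
Rank — repeats gold → diamond → bronze → silver: gold, diamond, bronze, silver, gold, diamond → bronze.
Day: Mon, Tue, Wed, Thu, Fri, Sat → Sun (runs through the weekdays Mon→Sun).
For the fourth entry, ×2 each step: -1, -2, -4, -8, -16, -32 → -64.
So the next term is (large, bronze, Sun, -64).

(large, bronze, Sun, -64)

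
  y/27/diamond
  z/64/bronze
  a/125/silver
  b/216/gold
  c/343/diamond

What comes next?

d/512/bronze

Letter: letters move forward 1 place in the alphabet, wrapping Z→A; y, z, a, b, c → d.
Second component goes 27, 64, 125, 216, 343 → 512 (perfect cubes: 3³, 4³, 5³, …).
For the rank, repeats diamond → bronze → silver → gold: diamond, bronze, silver, gold, diamond → bronze.
So the next token is d/512/bronze.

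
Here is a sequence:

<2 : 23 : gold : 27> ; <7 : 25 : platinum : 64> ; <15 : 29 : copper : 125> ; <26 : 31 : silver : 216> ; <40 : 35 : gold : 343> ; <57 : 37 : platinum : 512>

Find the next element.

For the first component, differences are 5, 8, 11, … (increasing by 3 each time): 2, 7, 15, 26, 40, 57 → 77.
Second component: alternating steps +2, +4, +2, +4, …, so 23, 25, 29, 31, 35, 37 → 41.
Metal: gold, platinum, copper, silver, gold, platinum → copper (repeats gold → platinum → copper → silver).
Fourth component goes 27, 64, 125, 216, 343, 512 → 729 (perfect cubes: 3³, 4³, 5³, …).
Putting it together: <77 : 41 : copper : 729>.

<77 : 41 : copper : 729>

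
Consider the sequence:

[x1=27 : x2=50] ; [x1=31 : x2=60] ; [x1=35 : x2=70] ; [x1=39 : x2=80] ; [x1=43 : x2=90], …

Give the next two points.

[x1=47 : x2=100], [x1=51 : x2=110]

X1: 27, 31, 35, 39, 43 → 47 → 51 (+4 each step).
X2 — +10 each step: 50, 60, 70, 80, 90 → 100 → 110.
Putting the parts together: [x1=47 : x2=100] and then [x1=51 : x2=110].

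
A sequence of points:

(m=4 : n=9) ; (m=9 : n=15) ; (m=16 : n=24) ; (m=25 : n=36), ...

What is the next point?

(m=36 : n=51)

M: perfect squares: 2², 3², 4², …; 4, 9, 16, 25 → 36.
N: differences are 6, 9, 12, … (increasing by 3 each time); 9, 15, 24, 36 → 51.
Combining the parts gives (m=36 : n=51).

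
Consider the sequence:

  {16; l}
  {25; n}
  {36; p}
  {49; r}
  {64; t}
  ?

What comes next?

For the first slot, perfect squares: 4², 5², 6², …: 16, 25, 36, 49, 64 → 81.
Letter goes l, n, p, r, t → v (letters move forward 2 places in the alphabet).
Combining the parts gives {81; v}.

{81; v}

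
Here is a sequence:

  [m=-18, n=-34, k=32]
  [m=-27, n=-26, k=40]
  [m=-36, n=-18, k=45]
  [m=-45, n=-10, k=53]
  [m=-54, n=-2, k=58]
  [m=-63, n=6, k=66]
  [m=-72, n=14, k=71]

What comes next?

M: -18, -27, -36, -45, -54, -63, -72 → -81 (−9 each step).
N — +8 each step: -34, -26, -18, -10, -2, 6, 14 → 22.
For the k, alternating steps +8, +5, +8, +5, …: 32, 40, 45, 53, 58, 66, 71 → 79.
So the next tuple is [m=-81, n=22, k=79].

[m=-81, n=22, k=79]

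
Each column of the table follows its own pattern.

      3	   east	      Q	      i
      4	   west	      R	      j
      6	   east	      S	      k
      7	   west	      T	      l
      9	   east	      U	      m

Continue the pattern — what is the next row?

First component goes 3, 4, 6, 7, 9 → 10 (alternating steps +1, +2, +1, +2, …).
Direction — alternates east ↔ west: east, west, east, west, east → west.
First letter: Q, R, S, T, U → V (letters move forward 1 place in the alphabet).
Second letter: letters move forward 1 place in the alphabet; i, j, k, l, m → n.
Putting it together: 10  west  V  n.

10  west  V  n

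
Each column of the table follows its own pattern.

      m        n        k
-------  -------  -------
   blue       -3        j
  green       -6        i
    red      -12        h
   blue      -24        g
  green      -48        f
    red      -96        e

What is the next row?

blue  -192  d

Column m: repeats blue → green → red, so blue, green, red, blue, green, red → blue.
Column n — ×2 each step: -3, -6, -12, -24, -48, -96 → -192.
Column k — letters move back 1 place in the alphabet: j, i, h, g, f, e → d.
Combining the parts gives blue  -192  d.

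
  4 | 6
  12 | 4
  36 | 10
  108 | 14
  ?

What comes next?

For the first coordinate, ×3 each step: 4, 12, 36, 108 → 324.
Second coordinate goes 6, 4, 10, 14 → 24 (each term is the sum of the two before it).
So the next point is 324 | 24.

324 | 24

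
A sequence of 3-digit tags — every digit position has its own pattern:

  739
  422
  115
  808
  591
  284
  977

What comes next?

660

First digit: −3 each step, mod 10, so 7, 4, 1, 8, 5, 2, 9 → 6.
Second digit goes 3, 2, 1, 0, 9, 8, 7 → 6 (−1 each step, mod 10).
Third digit — +3 each step, mod 10: 9, 2, 5, 8, 1, 4, 7 → 0.
So the next tag is 660.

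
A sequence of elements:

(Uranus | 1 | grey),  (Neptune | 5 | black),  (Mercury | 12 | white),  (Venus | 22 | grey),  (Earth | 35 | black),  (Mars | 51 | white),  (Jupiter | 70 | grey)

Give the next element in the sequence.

(Saturn | 92 | black)

Planet: Uranus, Neptune, Mercury, Venus, Earth, Mars, Jupiter → Saturn (runs through the planets Mercury→Neptune).
Second value goes 1, 5, 12, 22, 35, 51, 70 → 92 (differences are 4, 7, 10, … (increasing by 3 each time)).
Shade: repeats grey → black → white, so grey, black, white, grey, black, white, grey → black.
Combining the parts gives (Saturn | 92 | black).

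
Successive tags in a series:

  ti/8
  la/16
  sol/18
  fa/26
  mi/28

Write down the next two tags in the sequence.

Note: runs backward through the solfège scale do→ti, so ti, la, sol, fa, mi → re → do.
Second component — alternating steps +8, +2, +8, +2, …: 8, 16, 18, 26, 28 → 36 → 38.
Putting the parts together: re/36 and then do/38.

re/36, do/38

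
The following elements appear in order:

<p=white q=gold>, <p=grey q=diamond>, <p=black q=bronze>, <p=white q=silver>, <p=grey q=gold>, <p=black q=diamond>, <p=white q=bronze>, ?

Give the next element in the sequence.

P — repeats white → grey → black: white, grey, black, white, grey, black, white → grey.
For the q, repeats gold → diamond → bronze → silver: gold, diamond, bronze, silver, gold, diamond, bronze → silver.
Putting it together: <p=grey q=silver>.

<p=grey q=silver>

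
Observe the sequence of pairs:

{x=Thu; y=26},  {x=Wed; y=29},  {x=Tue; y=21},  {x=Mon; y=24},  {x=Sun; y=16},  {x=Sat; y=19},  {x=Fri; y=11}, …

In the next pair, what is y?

14

Y — alternating steps +3, −8, +3, −8, …: 26, 29, 21, 24, 16, 19, 11 → 14.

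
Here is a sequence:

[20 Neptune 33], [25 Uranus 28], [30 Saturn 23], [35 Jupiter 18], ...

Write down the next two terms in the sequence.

First part: 20, 25, 30, 35 → 40 → 45 (+5 each step).
Planet goes Neptune, Uranus, Saturn, Jupiter → Mars → Earth (runs backward through the planets Mercury→Neptune).
Third part — together with the first part always sums to 53: 33, 28, 23, 18 → 13 → 8.
Putting the parts together: [40 Mars 13] and then [45 Earth 8].

[40 Mars 13], [45 Earth 8]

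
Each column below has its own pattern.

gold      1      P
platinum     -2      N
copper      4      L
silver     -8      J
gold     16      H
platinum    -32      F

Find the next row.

copper  64  D

Metal goes gold, platinum, copper, silver, gold, platinum → copper (repeats gold → platinum → copper → silver).
Second component: 1, -2, 4, -8, 16, -32 → 64 (×(-2) each step).
Letter — letters move back 2 places in the alphabet: P, N, L, J, H, F → D.
Putting it together: copper  64  D.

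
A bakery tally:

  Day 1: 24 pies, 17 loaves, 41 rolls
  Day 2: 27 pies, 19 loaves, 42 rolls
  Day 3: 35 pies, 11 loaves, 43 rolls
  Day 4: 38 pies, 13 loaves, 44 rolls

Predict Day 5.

46 pies, 5 loaves, 45 rolls

Pies — alternating steps +3, +8, +3, +8, …: 24, 27, 35, 38 → 46.
Loaves: 17, 19, 11, 13 → 5 (alternating steps +2, −8, +2, −8, …).
Rolls — +1 each step: 41, 42, 43, 44 → 45.
Combining the parts gives 46 pies, 5 loaves, 45 rolls.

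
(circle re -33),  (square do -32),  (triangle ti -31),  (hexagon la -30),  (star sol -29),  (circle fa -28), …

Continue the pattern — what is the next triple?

(square mi -27)

Shape: repeats circle → square → triangle → hexagon → star; circle, square, triangle, hexagon, star, circle → square.
For the note, runs backward through the solfège scale do→ti: re, do, ti, la, sol, fa → mi.
Third coordinate: -33, -32, -31, -30, -29, -28 → -27 (+1 each step).
So the next triple is (square mi -27).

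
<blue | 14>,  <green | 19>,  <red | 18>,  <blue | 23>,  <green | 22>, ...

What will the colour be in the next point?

For the colour, repeats blue → green → red: blue, green, red, blue, green → red.

red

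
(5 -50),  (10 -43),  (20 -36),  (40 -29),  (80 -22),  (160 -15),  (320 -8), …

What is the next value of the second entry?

-1

For the second entry, +7 each step: -50, -43, -36, -29, -22, -15, -8 → -1.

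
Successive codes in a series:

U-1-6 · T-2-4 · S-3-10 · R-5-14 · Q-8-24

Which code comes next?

P-13-38

Letter: letters move back 1 place in the alphabet, so U, T, S, R, Q → P.
Second component — each term is the sum of the two before it: 1, 2, 3, 5, 8 → 13.
Third component: each term is the sum of the two before it; 6, 4, 10, 14, 24 → 38.
Combining the parts gives P-13-38.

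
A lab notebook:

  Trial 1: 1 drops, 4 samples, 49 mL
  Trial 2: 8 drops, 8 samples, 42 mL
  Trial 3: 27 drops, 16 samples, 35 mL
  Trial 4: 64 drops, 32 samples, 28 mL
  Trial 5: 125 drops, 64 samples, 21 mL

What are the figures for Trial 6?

216 drops, 128 samples, 14 mL

Drops: perfect cubes: 1³, 2³, 3³, …, so 1, 8, 27, 64, 125 → 216.
Samples: ×2 each step; 4, 8, 16, 32, 64 → 128.
ML: −7 each step, so 49, 42, 35, 28, 21 → 14.
So the next record is 216 drops, 128 samples, 14 mL.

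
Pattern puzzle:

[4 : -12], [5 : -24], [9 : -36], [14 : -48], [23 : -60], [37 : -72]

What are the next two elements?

[60 : -84], [97 : -96]

First coordinate: each term is the sum of the two before it, so 4, 5, 9, 14, 23, 37 → 60 → 97.
Second coordinate: −12 each step; -12, -24, -36, -48, -60, -72 → -84 → -96.
So the next two elements are [60 : -84] and [97 : -96].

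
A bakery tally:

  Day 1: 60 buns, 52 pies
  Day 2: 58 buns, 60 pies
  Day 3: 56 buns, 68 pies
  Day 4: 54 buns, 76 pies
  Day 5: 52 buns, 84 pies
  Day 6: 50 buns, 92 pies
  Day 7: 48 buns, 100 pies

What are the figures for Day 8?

For the buns, −2 each step: 60, 58, 56, 54, 52, 50, 48 → 46.
Pies goes 52, 60, 68, 76, 84, 92, 100 → 108 (+8 each step).
Combining the parts gives 46 buns, 108 pies.

46 buns, 108 pies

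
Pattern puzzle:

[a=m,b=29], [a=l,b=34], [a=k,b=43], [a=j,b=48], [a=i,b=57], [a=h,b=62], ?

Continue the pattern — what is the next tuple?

A: m, l, k, j, i, h → g (letters move back 1 place in the alphabet).
For the b, alternating steps +5, +9, +5, +9, …: 29, 34, 43, 48, 57, 62 → 71.
So the next tuple is [a=g,b=71].

[a=g,b=71]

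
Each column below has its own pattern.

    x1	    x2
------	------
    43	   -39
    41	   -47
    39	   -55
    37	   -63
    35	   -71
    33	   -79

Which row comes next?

Column x1: −2 each step, so 43, 41, 39, 37, 35, 33 → 31.
Column x2 — −8 each step: -39, -47, -55, -63, -71, -79 → -87.
So the next row is 31  -87.

31  -87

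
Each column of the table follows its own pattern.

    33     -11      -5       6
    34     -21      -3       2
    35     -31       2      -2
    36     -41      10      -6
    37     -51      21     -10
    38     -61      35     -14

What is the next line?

39  -71  52  -18

First component: +1 each step, so 33, 34, 35, 36, 37, 38 → 39.
Second component goes -11, -21, -31, -41, -51, -61 → -71 (−10 each step).
Third component — differences are 2, 5, 8, … (increasing by 3 each time): -5, -3, 2, 10, 21, 35 → 52.
For the fourth component, −4 each step: 6, 2, -2, -6, -10, -14 → -18.
Combining the parts gives 39  -71  52  -18.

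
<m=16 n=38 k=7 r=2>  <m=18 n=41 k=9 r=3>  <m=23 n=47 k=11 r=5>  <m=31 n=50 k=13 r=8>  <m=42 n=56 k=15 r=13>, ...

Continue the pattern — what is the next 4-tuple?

<m=56 n=59 k=17 r=21>

M: 16, 18, 23, 31, 42 → 56 (differences are 2, 5, 8, … (increasing by 3 each time)).
N — alternating steps +3, +6, +3, +6, …: 38, 41, 47, 50, 56 → 59.
K — +2 each step: 7, 9, 11, 13, 15 → 17.
For the r, each term is the sum of the two before it: 2, 3, 5, 8, 13 → 21.
Combining the parts gives <m=56 n=59 k=17 r=21>.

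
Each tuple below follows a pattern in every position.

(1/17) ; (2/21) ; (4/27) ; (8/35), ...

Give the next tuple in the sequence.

First value — ×2 each step: 1, 2, 4, 8 → 16.
Second value: differences are 4, 6, 8, … (increasing by 2 each time); 17, 21, 27, 35 → 45.
Putting it together: (16/45).

(16/45)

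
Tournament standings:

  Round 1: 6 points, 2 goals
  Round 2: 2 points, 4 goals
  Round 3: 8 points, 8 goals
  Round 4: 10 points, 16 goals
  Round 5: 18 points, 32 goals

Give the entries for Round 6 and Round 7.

28 points, 64 goals; 46 points, 128 goals

For the points, each term is the sum of the two before it: 6, 2, 8, 10, 18 → 28 → 46.
Goals: ×2 each step; 2, 4, 8, 16, 32 → 64 → 128.
So the next two rows are 28 points, 64 goals and 46 points, 128 goals.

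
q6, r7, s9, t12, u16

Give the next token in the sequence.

Letter: letters move forward 1 place in the alphabet; q, r, s, t, u → v.
Second component: differences are 1, 2, 3, … (increasing by 1 each time); 6, 7, 9, 12, 16 → 21.
Combining the parts gives v21.

v21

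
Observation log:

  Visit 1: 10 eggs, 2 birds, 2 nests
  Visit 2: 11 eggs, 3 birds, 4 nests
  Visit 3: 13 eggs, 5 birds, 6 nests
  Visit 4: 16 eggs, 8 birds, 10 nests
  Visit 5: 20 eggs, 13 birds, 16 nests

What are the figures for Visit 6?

25 eggs, 21 birds, 26 nests

Eggs: differences are 1, 2, 3, … (increasing by 1 each time); 10, 11, 13, 16, 20 → 25.
Birds: each term is the sum of the two before it; 2, 3, 5, 8, 13 → 21.
Nests — each term is the sum of the two before it: 2, 4, 6, 10, 16 → 26.
Putting it together: 25 eggs, 21 birds, 26 nests.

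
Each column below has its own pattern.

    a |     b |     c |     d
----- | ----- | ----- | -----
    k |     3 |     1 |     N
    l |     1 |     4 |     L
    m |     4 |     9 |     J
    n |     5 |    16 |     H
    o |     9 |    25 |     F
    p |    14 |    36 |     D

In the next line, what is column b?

23

Column b: 3, 1, 4, 5, 9, 14 → 23 (each term is the sum of the two before it).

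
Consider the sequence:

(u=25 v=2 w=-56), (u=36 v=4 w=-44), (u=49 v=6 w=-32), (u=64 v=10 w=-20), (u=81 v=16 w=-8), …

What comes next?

(u=100 v=26 w=4)

U: 25, 36, 49, 64, 81 → 100 (perfect squares: 5², 6², 7², …).
V: each term is the sum of the two before it, so 2, 4, 6, 10, 16 → 26.
W: -56, -44, -32, -20, -8 → 4 (+12 each step).
So the next triple is (u=100 v=26 w=4).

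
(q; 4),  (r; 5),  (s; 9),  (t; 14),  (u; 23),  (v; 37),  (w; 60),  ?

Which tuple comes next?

(x; 97)

Letter: letters move forward 1 place in the alphabet, so q, r, s, t, u, v, w → x.
Second slot: 4, 5, 9, 14, 23, 37, 60 → 97 (each term is the sum of the two before it).
So the next tuple is (x; 97).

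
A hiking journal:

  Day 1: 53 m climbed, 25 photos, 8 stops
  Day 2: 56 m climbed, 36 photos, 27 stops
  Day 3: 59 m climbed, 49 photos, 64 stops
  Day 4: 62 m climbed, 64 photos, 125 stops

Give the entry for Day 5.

65 m climbed, 81 photos, 216 stops

M climbed: 53, 56, 59, 62 → 65 (+3 each step).
Photos — perfect squares: 5², 6², 7², …: 25, 36, 49, 64 → 81.
Stops — perfect cubes: 2³, 3³, 4³, …: 8, 27, 64, 125 → 216.
So the next line is 65 m climbed, 81 photos, 216 stops.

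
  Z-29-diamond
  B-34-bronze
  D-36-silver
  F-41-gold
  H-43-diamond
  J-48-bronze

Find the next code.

Letter — letters move forward 2 places in the alphabet, wrapping Z→A: Z, B, D, F, H, J → L.
Second component: 29, 34, 36, 41, 43, 48 → 50 (alternating steps +5, +2, +5, +2, …).
For the rank, repeats diamond → bronze → silver → gold: diamond, bronze, silver, gold, diamond, bronze → silver.
Combining the parts gives L-50-silver.

L-50-silver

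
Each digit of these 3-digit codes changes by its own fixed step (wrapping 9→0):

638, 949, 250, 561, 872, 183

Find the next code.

494

First digit: +3 each step, mod 10; 6, 9, 2, 5, 8, 1 → 4.
Second digit goes 3, 4, 5, 6, 7, 8 → 9 (+1 each step, mod 10).
Third digit: +1 each step, mod 10, so 8, 9, 0, 1, 2, 3 → 4.
Combining the parts gives 494.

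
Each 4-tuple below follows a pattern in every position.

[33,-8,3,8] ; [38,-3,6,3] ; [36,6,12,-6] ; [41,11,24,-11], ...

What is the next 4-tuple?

[39,20,48,-20]

First coordinate: alternating steps +5, −2, +5, −2, …; 33, 38, 36, 41 → 39.
Second coordinate goes -8, -3, 6, 11 → 20 (alternating steps +5, +9, +5, +9, …).
Third coordinate goes 3, 6, 12, 24 → 48 (×2 each step).
For the fourth coordinate, always the negative of the second coordinate: 8, 3, -6, -11 → -20.
Combining the parts gives [39,20,48,-20].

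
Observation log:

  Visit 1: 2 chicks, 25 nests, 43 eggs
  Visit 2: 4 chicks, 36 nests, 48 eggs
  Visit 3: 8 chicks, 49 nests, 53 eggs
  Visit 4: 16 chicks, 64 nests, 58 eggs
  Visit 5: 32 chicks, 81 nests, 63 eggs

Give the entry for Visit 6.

For the chicks, ×2 each step: 2, 4, 8, 16, 32 → 64.
Nests — perfect squares: 5², 6², 7², …: 25, 36, 49, 64, 81 → 100.
Eggs — +5 each step: 43, 48, 53, 58, 63 → 68.
So the next record is 64 chicks, 100 nests, 68 eggs.

64 chicks, 100 nests, 68 eggs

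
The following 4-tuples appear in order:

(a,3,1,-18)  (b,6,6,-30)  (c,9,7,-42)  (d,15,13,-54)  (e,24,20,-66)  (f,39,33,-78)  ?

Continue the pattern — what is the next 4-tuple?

Letter: letters move forward 1 place in the alphabet, so a, b, c, d, e, f → g.
Second slot: each term is the sum of the two before it, so 3, 6, 9, 15, 24, 39 → 63.
For the third slot, each term is the sum of the two before it: 1, 6, 7, 13, 20, 33 → 53.
Fourth slot goes -18, -30, -42, -54, -66, -78 → -90 (−12 each step).
So the next 4-tuple is (g,63,53,-90).

(g,63,53,-90)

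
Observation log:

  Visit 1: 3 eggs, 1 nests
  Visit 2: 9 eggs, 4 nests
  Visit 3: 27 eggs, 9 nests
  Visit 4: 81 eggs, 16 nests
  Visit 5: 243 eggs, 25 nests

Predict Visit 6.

729 eggs, 36 nests

Eggs — ×3 each step: 3, 9, 27, 81, 243 → 729.
Nests: perfect squares: 1², 2², 3², …, so 1, 4, 9, 16, 25 → 36.
Putting it together: 729 eggs, 36 nests.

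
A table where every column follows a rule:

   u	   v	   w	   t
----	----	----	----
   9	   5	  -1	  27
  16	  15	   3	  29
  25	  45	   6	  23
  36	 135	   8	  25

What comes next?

Column u — perfect squares: 3², 4², 5², …: 9, 16, 25, 36 → 49.
Column v goes 5, 15, 45, 135 → 405 (×3 each step).
Column w: differences are 4, 3, 2, … (decreasing by 1 each time), so -1, 3, 6, 8 → 9.
Column t: alternating steps +2, −6, +2, −6, …, so 27, 29, 23, 25 → 19.
Putting it together: 49  405  9  19.

49  405  9  19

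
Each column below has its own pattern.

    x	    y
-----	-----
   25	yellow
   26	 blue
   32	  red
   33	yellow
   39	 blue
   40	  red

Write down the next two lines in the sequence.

46  yellow; 47  blue

Column x: 25, 26, 32, 33, 39, 40 → 46 → 47 (alternating steps +1, +6, +1, +6, …).
Column y: yellow, blue, red, yellow, blue, red → yellow → blue (repeats yellow → blue → red).
So the next two lines are 46  yellow and 47  blue.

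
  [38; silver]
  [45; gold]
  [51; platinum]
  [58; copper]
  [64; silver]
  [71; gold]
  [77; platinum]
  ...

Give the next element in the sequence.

First coordinate: 38, 45, 51, 58, 64, 71, 77 → 84 (alternating steps +7, +6, +7, +6, …).
Metal goes silver, gold, platinum, copper, silver, gold, platinum → copper (repeats silver → gold → platinum → copper).
So the next element is [84; copper].

[84; copper]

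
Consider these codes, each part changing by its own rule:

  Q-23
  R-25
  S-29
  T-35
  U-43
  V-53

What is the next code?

For the letter, letters move forward 1 place in the alphabet: Q, R, S, T, U, V → W.
Second component: 23, 25, 29, 35, 43, 53 → 65 (differences are 2, 4, 6, … (increasing by 2 each time)).
Combining the parts gives W-65.

W-65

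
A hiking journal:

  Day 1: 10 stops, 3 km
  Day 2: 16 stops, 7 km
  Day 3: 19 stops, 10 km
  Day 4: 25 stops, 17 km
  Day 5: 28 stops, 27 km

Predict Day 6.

Stops: 10, 16, 19, 25, 28 → 34 (alternating steps +6, +3, +6, +3, …).
Km: 3, 7, 10, 17, 27 → 44 (each term is the sum of the two before it).
Combining the parts gives 34 stops, 44 km.

34 stops, 44 km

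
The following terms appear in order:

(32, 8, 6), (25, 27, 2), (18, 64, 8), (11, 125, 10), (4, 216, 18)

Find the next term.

(-3, 343, 28)

For the first entry, −7 each step: 32, 25, 18, 11, 4 → -3.
For the second entry, perfect cubes: 2³, 3³, 4³, …: 8, 27, 64, 125, 216 → 343.
Third entry: each term is the sum of the two before it; 6, 2, 8, 10, 18 → 28.
So the next term is (-3, 343, 28).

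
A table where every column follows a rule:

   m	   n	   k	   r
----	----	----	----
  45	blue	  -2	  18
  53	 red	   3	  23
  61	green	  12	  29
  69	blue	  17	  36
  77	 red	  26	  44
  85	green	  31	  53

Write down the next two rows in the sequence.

Column m: +8 each step; 45, 53, 61, 69, 77, 85 → 93 → 101.
Column n: repeats blue → red → green, so blue, red, green, blue, red, green → blue → red.
Column k goes -2, 3, 12, 17, 26, 31 → 40 → 45 (alternating steps +5, +9, +5, +9, …).
Column r — differences are 5, 6, 7, … (increasing by 1 each time): 18, 23, 29, 36, 44, 53 → 63 → 74.
Putting the parts together: 93  blue  40  63 and then 101  red  45  74.

93  blue  40  63; 101  red  45  74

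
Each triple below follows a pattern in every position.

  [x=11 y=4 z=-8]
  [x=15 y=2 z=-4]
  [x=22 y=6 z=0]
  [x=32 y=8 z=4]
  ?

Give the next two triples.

For the x, differences are 4, 7, 10, … (increasing by 3 each time): 11, 15, 22, 32 → 45 → 61.
Y — each term is the sum of the two before it: 4, 2, 6, 8 → 14 → 22.
Z — +4 each step: -8, -4, 0, 4 → 8 → 12.
So the next two triples are [x=45 y=14 z=8] and [x=61 y=22 z=12].

[x=45 y=14 z=8], [x=61 y=22 z=12]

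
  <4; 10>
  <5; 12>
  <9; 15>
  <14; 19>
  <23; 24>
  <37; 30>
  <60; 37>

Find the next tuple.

For the first slot, each term is the sum of the two before it: 4, 5, 9, 14, 23, 37, 60 → 97.
Second slot — differences are 2, 3, 4, … (increasing by 1 each time): 10, 12, 15, 19, 24, 30, 37 → 45.
So the next tuple is <97; 45>.

<97; 45>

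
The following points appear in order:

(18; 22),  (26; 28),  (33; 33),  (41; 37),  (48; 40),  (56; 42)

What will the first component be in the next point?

First component: 18, 26, 33, 41, 48, 56 → 63 (alternating steps +8, +7, +8, +7, …).

63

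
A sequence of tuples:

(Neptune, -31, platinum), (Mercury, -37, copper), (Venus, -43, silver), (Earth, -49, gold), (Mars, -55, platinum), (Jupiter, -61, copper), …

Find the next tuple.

For the planet, runs through the planets Mercury→Neptune: Neptune, Mercury, Venus, Earth, Mars, Jupiter → Saturn.
Second value: −6 each step, so -31, -37, -43, -49, -55, -61 → -67.
Metal: repeats platinum → copper → silver → gold; platinum, copper, silver, gold, platinum, copper → silver.
So the next tuple is (Saturn, -67, silver).

(Saturn, -67, silver)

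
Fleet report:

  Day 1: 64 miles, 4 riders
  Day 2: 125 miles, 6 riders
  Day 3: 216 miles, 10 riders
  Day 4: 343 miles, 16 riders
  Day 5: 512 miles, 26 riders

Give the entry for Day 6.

729 miles, 42 riders

Miles — perfect cubes: 4³, 5³, 6³, …: 64, 125, 216, 343, 512 → 729.
Riders: each term is the sum of the two before it; 4, 6, 10, 16, 26 → 42.
Combining the parts gives 729 miles, 42 riders.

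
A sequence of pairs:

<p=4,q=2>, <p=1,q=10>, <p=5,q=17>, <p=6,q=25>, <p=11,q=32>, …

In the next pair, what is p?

17

For the p, each term is the sum of the two before it: 4, 1, 5, 6, 11 → 17.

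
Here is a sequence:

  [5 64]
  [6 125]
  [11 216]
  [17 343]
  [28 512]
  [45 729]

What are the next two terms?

First coordinate — each term is the sum of the two before it: 5, 6, 11, 17, 28, 45 → 73 → 118.
Second coordinate: 64, 125, 216, 343, 512, 729 → 1000 → 1331 (perfect cubes: 4³, 5³, 6³, …).
Putting the parts together: [73 1000] and then [118 1331].

[73 1000], [118 1331]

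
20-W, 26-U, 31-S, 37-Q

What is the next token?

42-O

First component goes 20, 26, 31, 37 → 42 (alternating steps +6, +5, +6, +5, …).
Letter — letters move back 2 places in the alphabet: W, U, S, Q → O.
Putting it together: 42-O.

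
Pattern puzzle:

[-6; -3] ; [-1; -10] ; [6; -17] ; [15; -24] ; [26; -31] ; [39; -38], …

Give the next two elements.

First coordinate — differences are 5, 7, 9, … (increasing by 2 each time): -6, -1, 6, 15, 26, 39 → 54 → 71.
Second coordinate goes -3, -10, -17, -24, -31, -38 → -45 → -52 (−7 each step).
Putting the parts together: [54; -45] and then [71; -52].

[54; -45], [71; -52]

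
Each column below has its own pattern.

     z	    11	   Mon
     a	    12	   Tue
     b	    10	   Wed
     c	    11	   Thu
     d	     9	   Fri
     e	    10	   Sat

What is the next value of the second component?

8

Letter: letters move forward 1 place in the alphabet, wrapping Z→A, so z, a, b, c, d, e → f.
Second component goes 11, 12, 10, 11, 9, 10 → 8 (alternating steps +1, −2, +1, −2, …).
Day — runs through the weekdays Mon→Sun: Mon, Tue, Wed, Thu, Fri, Sat → Sun.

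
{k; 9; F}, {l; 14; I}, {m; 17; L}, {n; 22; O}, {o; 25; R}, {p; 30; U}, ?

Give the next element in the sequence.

First letter — letters move forward 1 place in the alphabet: k, l, m, n, o, p → q.
Second coordinate: alternating steps +5, +3, +5, +3, …; 9, 14, 17, 22, 25, 30 → 33.
For the second letter, letters move forward 3 places in the alphabet: F, I, L, O, R, U → X.
Putting it together: {q; 33; X}.

{q; 33; X}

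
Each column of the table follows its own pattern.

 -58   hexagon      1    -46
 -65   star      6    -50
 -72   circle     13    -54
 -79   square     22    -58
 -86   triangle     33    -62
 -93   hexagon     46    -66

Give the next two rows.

First component: −7 each step; -58, -65, -72, -79, -86, -93 → -100 → -107.
Shape: repeats hexagon → star → circle → square → triangle, so hexagon, star, circle, square, triangle, hexagon → star → circle.
Third component: differences are 5, 7, 9, … (increasing by 2 each time), so 1, 6, 13, 22, 33, 46 → 61 → 78.
Fourth component goes -46, -50, -54, -58, -62, -66 → -70 → -74 (−4 each step).
Putting the parts together: -100  star  61  -70 and then -107  circle  78  -74.

-100  star  61  -70; -107  circle  78  -74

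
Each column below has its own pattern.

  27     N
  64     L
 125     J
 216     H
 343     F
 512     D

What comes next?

729  B

First component: 27, 64, 125, 216, 343, 512 → 729 (perfect cubes: 3³, 4³, 5³, …).
Letter: N, L, J, H, F, D → B (letters move back 2 places in the alphabet).
So the next row is 729  B.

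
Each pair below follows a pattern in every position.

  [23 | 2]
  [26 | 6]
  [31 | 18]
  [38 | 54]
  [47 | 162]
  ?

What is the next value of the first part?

First part: 23, 26, 31, 38, 47 → 58 (differences are 3, 5, 7, … (increasing by 2 each time)).

58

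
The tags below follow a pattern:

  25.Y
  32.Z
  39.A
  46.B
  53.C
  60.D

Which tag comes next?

67.E

First component — +7 each step: 25, 32, 39, 46, 53, 60 → 67.
Letter: letters move forward 1 place in the alphabet, wrapping Z→A; Y, Z, A, B, C, D → E.
Combining the parts gives 67.E.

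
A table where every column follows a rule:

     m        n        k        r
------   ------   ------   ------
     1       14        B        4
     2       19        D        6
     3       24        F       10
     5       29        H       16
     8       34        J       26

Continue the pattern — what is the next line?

Column m: each term is the sum of the two before it; 1, 2, 3, 5, 8 → 13.
Column n goes 14, 19, 24, 29, 34 → 39 (+5 each step).
Column k — letters move forward 2 places in the alphabet: B, D, F, H, J → L.
Column r: 4, 6, 10, 16, 26 → 42 (each term is the sum of the two before it).
Combining the parts gives 13  39  L  42.

13  39  L  42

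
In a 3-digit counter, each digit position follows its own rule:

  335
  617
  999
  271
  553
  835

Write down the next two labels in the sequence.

117, 499

First digit: +3 each step, mod 10; 3, 6, 9, 2, 5, 8 → 1 → 4.
Second digit — −2 each step, mod 10: 3, 1, 9, 7, 5, 3 → 1 → 9.
For the third digit, +2 each step, mod 10: 5, 7, 9, 1, 3, 5 → 7 → 9.
So the next two labels are 117 and 499.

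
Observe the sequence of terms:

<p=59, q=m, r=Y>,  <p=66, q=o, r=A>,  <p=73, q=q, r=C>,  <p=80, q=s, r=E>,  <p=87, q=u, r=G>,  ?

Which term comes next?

P — +7 each step: 59, 66, 73, 80, 87 → 94.
Q: m, o, q, s, u → w (letters move forward 2 places in the alphabet).
R goes Y, A, C, E, G → I (letters move forward 2 places in the alphabet, wrapping Z→A).
Combining the parts gives <p=94, q=w, r=I>.

<p=94, q=w, r=I>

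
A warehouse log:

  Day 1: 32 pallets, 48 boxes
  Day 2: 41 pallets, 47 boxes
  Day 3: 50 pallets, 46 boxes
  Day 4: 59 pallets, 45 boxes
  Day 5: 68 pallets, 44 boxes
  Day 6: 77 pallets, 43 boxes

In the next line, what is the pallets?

Pallets — +9 each step: 32, 41, 50, 59, 68, 77 → 86.

86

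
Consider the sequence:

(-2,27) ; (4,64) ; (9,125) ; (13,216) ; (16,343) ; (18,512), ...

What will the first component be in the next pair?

19

First component — differences are 6, 5, 4, … (decreasing by 1 each time): -2, 4, 9, 13, 16, 18 → 19.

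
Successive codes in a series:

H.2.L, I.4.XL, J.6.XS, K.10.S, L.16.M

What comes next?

M.26.L

Letter goes H, I, J, K, L → M (letters move forward 1 place in the alphabet).
Second component: 2, 4, 6, 10, 16 → 26 (each term is the sum of the two before it).
Size: runs through clothing sizes XS→XL, so L, XL, XS, S, M → L.
Putting it together: M.26.L.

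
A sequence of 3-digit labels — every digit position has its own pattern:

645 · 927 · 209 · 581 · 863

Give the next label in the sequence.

145

For the first digit, +3 each step, mod 10: 6, 9, 2, 5, 8 → 1.
Second digit: 4, 2, 0, 8, 6 → 4 (−2 each step, mod 10).
Third digit: +2 each step, mod 10, so 5, 7, 9, 1, 3 → 5.
So the next label is 145.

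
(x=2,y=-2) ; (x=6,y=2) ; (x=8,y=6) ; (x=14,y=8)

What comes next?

For the x, each term is the sum of the two before it: 2, 6, 8, 14 → 22.
Y — always the previous value of the x: -2, 2, 6, 8 → 14.
Putting it together: (x=22,y=14).

(x=22,y=14)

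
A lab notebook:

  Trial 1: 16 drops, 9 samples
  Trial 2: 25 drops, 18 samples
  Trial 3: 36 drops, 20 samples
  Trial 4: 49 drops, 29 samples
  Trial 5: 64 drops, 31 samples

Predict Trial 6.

Drops goes 16, 25, 36, 49, 64 → 81 (perfect squares: 4², 5², 6², …).
Samples: alternating steps +9, +2, +9, +2, …, so 9, 18, 20, 29, 31 → 40.
Putting it together: 81 drops, 40 samples.

81 drops, 40 samples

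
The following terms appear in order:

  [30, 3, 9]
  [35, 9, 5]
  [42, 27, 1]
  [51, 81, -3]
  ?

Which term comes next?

First value: 30, 35, 42, 51 → 62 (differences are 5, 7, 9, … (increasing by 2 each time)).
Second value goes 3, 9, 27, 81 → 243 (×3 each step).
Third value goes 9, 5, 1, -3 → -7 (−4 each step).
Putting it together: [62, 243, -7].

[62, 243, -7]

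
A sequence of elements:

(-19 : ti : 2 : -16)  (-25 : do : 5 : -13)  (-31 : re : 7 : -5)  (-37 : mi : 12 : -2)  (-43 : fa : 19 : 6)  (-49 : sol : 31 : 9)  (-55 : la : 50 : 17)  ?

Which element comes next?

(-61 : ti : 81 : 20)

First slot: -19, -25, -31, -37, -43, -49, -55 → -61 (−6 each step).
Note: runs through the solfège scale do→ti; ti, do, re, mi, fa, sol, la → ti.
Third slot: each term is the sum of the two before it, so 2, 5, 7, 12, 19, 31, 50 → 81.
For the fourth slot, alternating steps +3, +8, +3, +8, …: -16, -13, -5, -2, 6, 9, 17 → 20.
Combining the parts gives (-61 : ti : 81 : 20).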